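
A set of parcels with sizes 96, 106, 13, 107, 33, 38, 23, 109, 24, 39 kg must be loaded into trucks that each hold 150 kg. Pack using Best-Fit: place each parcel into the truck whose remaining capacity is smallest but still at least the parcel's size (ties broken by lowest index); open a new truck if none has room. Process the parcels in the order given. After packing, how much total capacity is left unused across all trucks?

162

truck 1: place 96 kg, 54 kg left
truck 2: place 106 kg, 44 kg left
truck 2: place 13 kg, 31 kg left
truck 3: place 107 kg, 43 kg left
truck 3: place 33 kg, 10 kg left
truck 1: place 38 kg, 16 kg left
truck 2: place 23 kg, 8 kg left
truck 4: place 109 kg, 41 kg left
truck 4: place 24 kg, 17 kg left
truck 5: place 39 kg, 111 kg left
5 trucks × 150 kg = 750 kg; used 588 kg; unused 162 kg.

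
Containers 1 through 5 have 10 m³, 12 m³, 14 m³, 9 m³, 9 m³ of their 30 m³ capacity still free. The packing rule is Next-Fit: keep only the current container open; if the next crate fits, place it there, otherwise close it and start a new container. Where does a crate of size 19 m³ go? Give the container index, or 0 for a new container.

0

Next-Fit only looks at container 5, which has 9 m³ free.
19 m³ does not fit, so a new container is opened.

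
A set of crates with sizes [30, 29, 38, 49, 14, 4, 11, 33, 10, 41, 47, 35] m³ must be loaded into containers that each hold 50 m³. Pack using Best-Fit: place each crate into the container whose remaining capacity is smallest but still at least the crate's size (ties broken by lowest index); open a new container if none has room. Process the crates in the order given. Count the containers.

30 m³ → container 1 (remaining 20 m³)
29 m³ → container 2 (remaining 21 m³)
38 m³ → container 3 (remaining 12 m³)
49 m³ → container 4 (remaining 1 m³)
14 m³ → container 1 (remaining 6 m³)
4 m³ → container 1 (remaining 2 m³)
11 m³ → container 3 (remaining 1 m³)
33 m³ → container 5 (remaining 17 m³)
10 m³ → container 5 (remaining 7 m³)
41 m³ → container 6 (remaining 9 m³)
47 m³ → container 7 (remaining 3 m³)
35 m³ → container 8 (remaining 15 m³)
Final containers: [30,14,4] [29] [38,11] [49] [33,10] [41] [47] [35].

8 containers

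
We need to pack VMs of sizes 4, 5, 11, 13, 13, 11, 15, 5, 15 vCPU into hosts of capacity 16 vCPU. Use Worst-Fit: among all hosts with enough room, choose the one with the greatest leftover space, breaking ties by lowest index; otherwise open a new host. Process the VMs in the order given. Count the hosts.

host 1: place 4 vCPU, 12 vCPU left
host 1: place 5 vCPU, 7 vCPU left
host 2: place 11 vCPU, 5 vCPU left
host 3: place 13 vCPU, 3 vCPU left
host 4: place 13 vCPU, 3 vCPU left
host 5: place 11 vCPU, 5 vCPU left
host 6: place 15 vCPU, 1 vCPU left
host 1: place 5 vCPU, 2 vCPU left
host 7: place 15 vCPU, 1 vCPU left

7 hosts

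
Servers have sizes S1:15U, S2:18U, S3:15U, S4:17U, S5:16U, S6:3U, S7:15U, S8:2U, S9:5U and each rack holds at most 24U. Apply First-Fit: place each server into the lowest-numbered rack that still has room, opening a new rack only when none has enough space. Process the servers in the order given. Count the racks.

Put S1 (15U) in rack 1; 9U remain.
Put S2 (18U) in rack 2; 6U remain.
Put S3 (15U) in rack 3; 9U remain.
Put S4 (17U) in rack 4; 7U remain.
Put S5 (16U) in rack 5; 8U remain.
Put S6 (3U) in rack 1; 6U remain.
Put S7 (15U) in rack 6; 9U remain.
Put S8 (2U) in rack 1; 4U remain.
Put S9 (5U) in rack 2; 1U remain.
Final racks: [15,3,2] [18,5] [15] [17] [16] [15].

6 racks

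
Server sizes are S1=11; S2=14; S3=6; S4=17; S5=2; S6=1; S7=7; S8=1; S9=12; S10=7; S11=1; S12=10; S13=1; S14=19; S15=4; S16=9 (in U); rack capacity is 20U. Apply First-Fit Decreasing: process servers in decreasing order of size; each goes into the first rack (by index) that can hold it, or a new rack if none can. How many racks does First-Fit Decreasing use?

Sorted descending: 19, 17, 14, 12, 11, 10, 9, 7, 7, 6, 4, 2, 1, 1, 1, 1.
Put 19U in rack 1; 1U remain.
Put 17U in rack 2; 3U remain.
Put 14U in rack 3; 6U remain.
Put 12U in rack 4; 8U remain.
Put 11U in rack 5; 9U remain.
Put 10U in rack 6; 10U remain.
Put 9U in rack 5; 0U remain.
Put 7U in rack 4; 1U remain.
Put 7U in rack 6; 3U remain.
Put 6U in rack 3; 0U remain.
Put 4U in rack 7; 16U remain.
Put 2U in rack 2; 1U remain.
Put 1U in rack 1; 0U remain.
Put 1U in rack 2; 0U remain.
Put 1U in rack 4; 0U remain.
Put 1U in rack 6; 2U remain.
Final racks: [19,1] [17,2,1] [14,6] [12,7,1] [11,9] [10,7,1] [4].

7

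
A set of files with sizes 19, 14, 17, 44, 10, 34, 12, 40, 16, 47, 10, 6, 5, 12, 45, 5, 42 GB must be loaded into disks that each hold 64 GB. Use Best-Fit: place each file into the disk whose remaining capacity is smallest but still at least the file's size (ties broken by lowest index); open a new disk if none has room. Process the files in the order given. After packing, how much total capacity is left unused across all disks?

Put 19 GB in disk 1; 45 GB remain.
Put 14 GB in disk 1; 31 GB remain.
Put 17 GB in disk 1; 14 GB remain.
Put 44 GB in disk 2; 20 GB remain.
Put 10 GB in disk 1; 4 GB remain.
Put 34 GB in disk 3; 30 GB remain.
Put 12 GB in disk 2; 8 GB remain.
Put 40 GB in disk 4; 24 GB remain.
Put 16 GB in disk 4; 8 GB remain.
Put 47 GB in disk 5; 17 GB remain.
Put 10 GB in disk 5; 7 GB remain.
Put 6 GB in disk 5; 1 GB remain.
Put 5 GB in disk 2; 3 GB remain.
Put 12 GB in disk 3; 18 GB remain.
Put 45 GB in disk 6; 19 GB remain.
Put 5 GB in disk 4; 3 GB remain.
Put 42 GB in disk 7; 22 GB remain.
7 disks × 64 GB = 448 GB; used 378 GB; unused 70 GB.

70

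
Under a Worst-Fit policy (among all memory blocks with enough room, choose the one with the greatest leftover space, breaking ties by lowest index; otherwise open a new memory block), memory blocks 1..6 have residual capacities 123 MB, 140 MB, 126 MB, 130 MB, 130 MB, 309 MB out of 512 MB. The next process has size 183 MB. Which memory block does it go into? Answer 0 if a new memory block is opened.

6

Memory blocks with room: memory block 6 (309 MB).
Most room is memory block 6 with 309 MB free.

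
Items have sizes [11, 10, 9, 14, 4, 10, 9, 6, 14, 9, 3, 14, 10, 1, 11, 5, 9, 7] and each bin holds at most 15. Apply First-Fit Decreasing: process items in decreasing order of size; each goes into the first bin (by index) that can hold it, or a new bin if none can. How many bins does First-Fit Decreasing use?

13 bins

Sorted descending: 14, 14, 14, 11, 11, 10, 10, 10, 9, 9, 9, 9, 7, 6, 5, 4, 3, 1.
14 → bin 1 (remaining 1)
14 → bin 2 (remaining 1)
14 → bin 3 (remaining 1)
11 → bin 4 (remaining 4)
11 → bin 5 (remaining 4)
10 → bin 6 (remaining 5)
10 → bin 7 (remaining 5)
10 → bin 8 (remaining 5)
9 → bin 9 (remaining 6)
9 → bin 10 (remaining 6)
9 → bin 11 (remaining 6)
9 → bin 12 (remaining 6)
7 → bin 13 (remaining 8)
6 → bin 9 (remaining 0)
5 → bin 6 (remaining 0)
4 → bin 4 (remaining 0)
3 → bin 5 (remaining 1)
1 → bin 1 (remaining 0)
Final bins: [14,1] [14] [14] [11,4] [11,3] [10,5] [10] [10] [9,6] [9] [9] [9] [7].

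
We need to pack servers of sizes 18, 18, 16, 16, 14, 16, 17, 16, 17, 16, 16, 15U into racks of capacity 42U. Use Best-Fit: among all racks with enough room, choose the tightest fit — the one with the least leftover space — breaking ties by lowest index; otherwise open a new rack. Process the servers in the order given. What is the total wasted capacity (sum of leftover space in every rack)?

57

rack 1: place 18U, 24U left
rack 1: place 18U, 6U left
rack 2: place 16U, 26U left
rack 2: place 16U, 10U left
rack 3: place 14U, 28U left
rack 3: place 16U, 12U left
rack 4: place 17U, 25U left
rack 4: place 16U, 9U left
rack 5: place 17U, 25U left
rack 5: place 16U, 9U left
rack 6: place 16U, 26U left
rack 6: place 15U, 11U left
6 racks × 42U = 252U; used 195U; unused 57U.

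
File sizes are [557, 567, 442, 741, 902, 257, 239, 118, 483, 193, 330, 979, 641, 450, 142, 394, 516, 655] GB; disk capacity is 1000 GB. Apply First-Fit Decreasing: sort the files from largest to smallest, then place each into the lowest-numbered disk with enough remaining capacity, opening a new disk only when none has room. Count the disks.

Sorted descending: 979, 902, 741, 655, 641, 567, 557, 516, 483, 450, 442, 394, 330, 257, 239, 193, 142, 118.
Put 979 GB in disk 1; 21 GB remain.
Put 902 GB in disk 2; 98 GB remain.
Put 741 GB in disk 3; 259 GB remain.
Put 655 GB in disk 4; 345 GB remain.
Put 641 GB in disk 5; 359 GB remain.
Put 567 GB in disk 6; 433 GB remain.
Put 557 GB in disk 7; 443 GB remain.
Put 516 GB in disk 8; 484 GB remain.
Put 483 GB in disk 8; 1 GB remain.
Put 450 GB in disk 9; 550 GB remain.
Put 442 GB in disk 7; 1 GB remain.
Put 394 GB in disk 6; 39 GB remain.
Put 330 GB in disk 4; 15 GB remain.
Put 257 GB in disk 3; 2 GB remain.
Put 239 GB in disk 5; 120 GB remain.
Put 193 GB in disk 9; 357 GB remain.
Put 142 GB in disk 9; 215 GB remain.
Put 118 GB in disk 5; 2 GB remain.
Final disks: [979] [902] [741,257] [655,330] [641,239,118] [567,394] [557,442] [516,483] [450,193,142].

9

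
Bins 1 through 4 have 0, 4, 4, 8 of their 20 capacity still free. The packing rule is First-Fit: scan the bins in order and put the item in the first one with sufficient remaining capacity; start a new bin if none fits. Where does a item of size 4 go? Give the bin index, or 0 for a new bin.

Bins with room: bin 2 (4), bin 3 (4), bin 4 (8).
The first with room is bin 2.

2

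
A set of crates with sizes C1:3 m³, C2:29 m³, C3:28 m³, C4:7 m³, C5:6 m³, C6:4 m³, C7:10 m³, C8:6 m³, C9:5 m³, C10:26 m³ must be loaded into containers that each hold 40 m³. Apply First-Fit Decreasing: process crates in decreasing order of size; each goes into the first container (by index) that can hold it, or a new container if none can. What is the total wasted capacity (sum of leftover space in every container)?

36

Sorted descending: 29, 28, 26, 10, 7, 6, 6, 5, 4, 3.
29 m³ → container 1 (remaining 11 m³)
28 m³ → container 2 (remaining 12 m³)
26 m³ → container 3 (remaining 14 m³)
10 m³ → container 1 (remaining 1 m³)
7 m³ → container 2 (remaining 5 m³)
6 m³ → container 3 (remaining 8 m³)
6 m³ → container 3 (remaining 2 m³)
5 m³ → container 2 (remaining 0 m³)
4 m³ → container 4 (remaining 36 m³)
3 m³ → container 4 (remaining 33 m³)
4 containers × 40 m³ = 160 m³; used 124 m³; unused 36 m³.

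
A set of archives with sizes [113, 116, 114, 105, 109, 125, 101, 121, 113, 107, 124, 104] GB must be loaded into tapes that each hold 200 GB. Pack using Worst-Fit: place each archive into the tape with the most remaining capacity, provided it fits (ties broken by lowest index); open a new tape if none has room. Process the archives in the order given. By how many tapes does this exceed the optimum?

Worst-Fit: [113] [116] [114] [105] [109] [125] [101] [121] [113] [107] [124] [104] → 12 tapes.
12 archives exceed 100 GB (half the capacity), and no two of those can share a tape, so at least 12 tapes are needed.
So 12 is already optimal.

0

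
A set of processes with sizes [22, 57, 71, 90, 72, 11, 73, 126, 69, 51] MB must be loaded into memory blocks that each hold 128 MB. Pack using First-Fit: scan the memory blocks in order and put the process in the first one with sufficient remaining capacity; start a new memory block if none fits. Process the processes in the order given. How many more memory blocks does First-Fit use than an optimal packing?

1

First-Fit: [22,57,11] [71,51] [90] [72] [73] [126] [69] → 7 memory blocks.
Total size 642 MB; any packing needs at least ⌈642/128⌉ = 6 memory blocks.
An optimal packing achieves that bound: [126] [90,22,11] [73,51] [72] [71,57] [69] → 6 memory blocks.
Excess: 7 − 6 = 1.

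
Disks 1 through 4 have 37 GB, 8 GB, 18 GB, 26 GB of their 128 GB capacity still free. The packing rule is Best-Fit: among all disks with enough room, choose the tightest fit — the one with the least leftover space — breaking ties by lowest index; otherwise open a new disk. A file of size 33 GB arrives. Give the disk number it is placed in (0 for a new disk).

Disks with room: disk 1 (37 GB).
Tightest fit is disk 1 with 37 GB free.

1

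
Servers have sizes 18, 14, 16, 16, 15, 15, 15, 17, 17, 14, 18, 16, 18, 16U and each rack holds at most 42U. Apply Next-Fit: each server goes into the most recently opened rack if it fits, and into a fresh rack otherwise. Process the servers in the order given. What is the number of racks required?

18U → rack 1 (remaining 24U)
14U → rack 1 (remaining 10U)
16U → rack 2 (remaining 26U)
16U → rack 2 (remaining 10U)
15U → rack 3 (remaining 27U)
15U → rack 3 (remaining 12U)
15U → rack 4 (remaining 27U)
17U → rack 4 (remaining 10U)
17U → rack 5 (remaining 25U)
14U → rack 5 (remaining 11U)
18U → rack 6 (remaining 24U)
16U → rack 6 (remaining 8U)
18U → rack 7 (remaining 24U)
16U → rack 7 (remaining 8U)
Final racks: [18,14] [16,16] [15,15] [15,17] [17,14] [18,16] [18,16].

7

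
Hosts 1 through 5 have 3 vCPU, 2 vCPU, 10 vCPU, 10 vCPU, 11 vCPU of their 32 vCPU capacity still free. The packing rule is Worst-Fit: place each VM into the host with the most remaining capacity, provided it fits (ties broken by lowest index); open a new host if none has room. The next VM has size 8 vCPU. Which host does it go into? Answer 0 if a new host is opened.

5

Hosts with room: host 3 (10 vCPU), host 4 (10 vCPU), host 5 (11 vCPU).
Most room is host 5 with 11 vCPU free.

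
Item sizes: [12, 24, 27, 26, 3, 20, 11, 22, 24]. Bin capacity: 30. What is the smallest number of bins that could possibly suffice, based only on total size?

Total size = 12 + 24 + 27 + 26 + 3 + 20 + 11 + 22 + 24 = 169.
⌈169 / 30⌉ = 6.

6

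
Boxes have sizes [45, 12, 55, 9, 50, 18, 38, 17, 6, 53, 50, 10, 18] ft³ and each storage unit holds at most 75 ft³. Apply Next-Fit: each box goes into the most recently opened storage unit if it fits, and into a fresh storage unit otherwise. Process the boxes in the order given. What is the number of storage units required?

7 storage units

45 ft³ → storage unit 1 (remaining 30 ft³)
12 ft³ → storage unit 1 (remaining 18 ft³)
55 ft³ → storage unit 2 (remaining 20 ft³)
9 ft³ → storage unit 2 (remaining 11 ft³)
50 ft³ → storage unit 3 (remaining 25 ft³)
18 ft³ → storage unit 3 (remaining 7 ft³)
38 ft³ → storage unit 4 (remaining 37 ft³)
17 ft³ → storage unit 4 (remaining 20 ft³)
6 ft³ → storage unit 4 (remaining 14 ft³)
53 ft³ → storage unit 5 (remaining 22 ft³)
50 ft³ → storage unit 6 (remaining 25 ft³)
10 ft³ → storage unit 6 (remaining 15 ft³)
18 ft³ → storage unit 7 (remaining 57 ft³)
Final storage units: [45,12] [55,9] [50,18] [38,17,6] [53] [50,10] [18].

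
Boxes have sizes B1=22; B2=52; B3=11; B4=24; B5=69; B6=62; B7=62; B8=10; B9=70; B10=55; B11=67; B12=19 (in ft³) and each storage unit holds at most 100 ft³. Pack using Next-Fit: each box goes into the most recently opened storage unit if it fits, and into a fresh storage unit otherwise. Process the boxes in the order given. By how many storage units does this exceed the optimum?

Next-Fit: [22,52,11] [24,69] [62] [62,10] [70] [55] [67,19] → 7 storage units.
7 boxes exceed 50 ft³ (half the capacity), and no two of those can share a storage unit, so at least 7 storage units are needed.
So 7 is already optimal.

0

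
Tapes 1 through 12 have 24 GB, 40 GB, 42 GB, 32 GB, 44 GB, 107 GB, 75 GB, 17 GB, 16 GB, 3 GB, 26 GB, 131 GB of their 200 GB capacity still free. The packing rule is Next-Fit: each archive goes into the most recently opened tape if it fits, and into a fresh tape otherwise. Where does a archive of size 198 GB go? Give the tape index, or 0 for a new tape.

Next-Fit only looks at tape 12, which has 131 GB free.
198 GB does not fit, so a new tape is opened.

0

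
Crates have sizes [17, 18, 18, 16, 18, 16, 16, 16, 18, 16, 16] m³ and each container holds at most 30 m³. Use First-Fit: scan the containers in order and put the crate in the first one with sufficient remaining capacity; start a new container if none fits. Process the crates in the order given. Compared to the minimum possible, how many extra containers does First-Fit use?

0

First-Fit: [17] [18] [18] [16] [18] [16] [16] [16] [18] [16] [16] → 11 containers.
11 crates exceed 15 m³ (half the capacity), and no two of those can share a container, so at least 11 containers are needed.
So 11 is already optimal.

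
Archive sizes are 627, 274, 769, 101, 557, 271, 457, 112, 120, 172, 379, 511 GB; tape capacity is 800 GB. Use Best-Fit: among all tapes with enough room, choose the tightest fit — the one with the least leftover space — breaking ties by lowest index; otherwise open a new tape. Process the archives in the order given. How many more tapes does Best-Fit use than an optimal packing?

1

Best-Fit: [627,101] [274,271,172] [769] [557,112,120] [457] [379] [511] → 7 tapes.
Total size 4350 GB; any packing needs at least ⌈4350/800⌉ = 6 tapes.
An optimal packing achieves that bound: [769] [627,172] [557,120,112] [511,274] [457,271] [379,101] → 6 tapes.
Excess: 7 − 6 = 1.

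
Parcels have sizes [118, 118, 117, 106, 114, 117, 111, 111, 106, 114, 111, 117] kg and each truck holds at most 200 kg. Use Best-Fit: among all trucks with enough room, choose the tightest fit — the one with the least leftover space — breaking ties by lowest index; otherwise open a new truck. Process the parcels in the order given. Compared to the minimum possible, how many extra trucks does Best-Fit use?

Best-Fit: [118] [118] [117] [106] [114] [117] [111] [111] [106] [114] [111] [117] → 12 trucks.
12 parcels exceed 100 kg (half the capacity), and no two of those can share a truck, so at least 12 trucks are needed.
So 12 is already optimal.

0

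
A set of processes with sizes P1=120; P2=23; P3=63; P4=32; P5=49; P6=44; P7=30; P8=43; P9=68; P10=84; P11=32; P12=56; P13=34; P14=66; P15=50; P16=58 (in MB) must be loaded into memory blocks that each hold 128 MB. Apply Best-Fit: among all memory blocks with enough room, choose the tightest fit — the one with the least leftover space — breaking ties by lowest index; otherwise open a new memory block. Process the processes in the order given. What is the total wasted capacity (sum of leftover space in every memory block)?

172

memory block 1: place P1 (120 MB), 8 MB left
memory block 2: place P2 (23 MB), 105 MB left
memory block 2: place P3 (63 MB), 42 MB left
memory block 2: place P4 (32 MB), 10 MB left
memory block 3: place P5 (49 MB), 79 MB left
memory block 3: place P6 (44 MB), 35 MB left
memory block 3: place P7 (30 MB), 5 MB left
memory block 4: place P8 (43 MB), 85 MB left
memory block 4: place P9 (68 MB), 17 MB left
memory block 5: place P10 (84 MB), 44 MB left
memory block 5: place P11 (32 MB), 12 MB left
memory block 6: place P12 (56 MB), 72 MB left
memory block 6: place P13 (34 MB), 38 MB left
memory block 7: place P14 (66 MB), 62 MB left
memory block 7: place P15 (50 MB), 12 MB left
memory block 8: place P16 (58 MB), 70 MB left
8 memory blocks × 128 MB = 1024 MB; used 852 MB; unused 172 MB.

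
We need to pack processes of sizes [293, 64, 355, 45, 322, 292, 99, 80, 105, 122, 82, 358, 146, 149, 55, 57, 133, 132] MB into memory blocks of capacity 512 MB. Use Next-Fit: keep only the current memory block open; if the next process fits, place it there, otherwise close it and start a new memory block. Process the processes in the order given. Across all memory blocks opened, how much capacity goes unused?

1207

Put 293 MB in memory block 1; 219 MB remain.
Put 64 MB in memory block 1; 155 MB remain.
Put 355 MB in memory block 2; 157 MB remain.
Put 45 MB in memory block 2; 112 MB remain.
Put 322 MB in memory block 3; 190 MB remain.
Put 292 MB in memory block 4; 220 MB remain.
Put 99 MB in memory block 4; 121 MB remain.
Put 80 MB in memory block 4; 41 MB remain.
Put 105 MB in memory block 5; 407 MB remain.
Put 122 MB in memory block 5; 285 MB remain.
Put 82 MB in memory block 5; 203 MB remain.
Put 358 MB in memory block 6; 154 MB remain.
Put 146 MB in memory block 6; 8 MB remain.
Put 149 MB in memory block 7; 363 MB remain.
Put 55 MB in memory block 7; 308 MB remain.
Put 57 MB in memory block 7; 251 MB remain.
Put 133 MB in memory block 7; 118 MB remain.
Put 132 MB in memory block 8; 380 MB remain.
8 memory blocks × 512 MB = 4096 MB; used 2889 MB; unused 1207 MB.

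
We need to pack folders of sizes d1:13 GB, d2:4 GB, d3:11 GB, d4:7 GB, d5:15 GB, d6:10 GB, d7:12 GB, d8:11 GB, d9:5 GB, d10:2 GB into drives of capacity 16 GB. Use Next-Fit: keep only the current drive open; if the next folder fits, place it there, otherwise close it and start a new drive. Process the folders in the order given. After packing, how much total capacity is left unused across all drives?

38

d1 (13 GB) → drive 1 (remaining 3 GB)
d2 (4 GB) → drive 2 (remaining 12 GB)
d3 (11 GB) → drive 2 (remaining 1 GB)
d4 (7 GB) → drive 3 (remaining 9 GB)
d5 (15 GB) → drive 4 (remaining 1 GB)
d6 (10 GB) → drive 5 (remaining 6 GB)
d7 (12 GB) → drive 6 (remaining 4 GB)
d8 (11 GB) → drive 7 (remaining 5 GB)
d9 (5 GB) → drive 7 (remaining 0 GB)
d10 (2 GB) → drive 8 (remaining 14 GB)
8 drives × 16 GB = 128 GB; used 90 GB; unused 38 GB.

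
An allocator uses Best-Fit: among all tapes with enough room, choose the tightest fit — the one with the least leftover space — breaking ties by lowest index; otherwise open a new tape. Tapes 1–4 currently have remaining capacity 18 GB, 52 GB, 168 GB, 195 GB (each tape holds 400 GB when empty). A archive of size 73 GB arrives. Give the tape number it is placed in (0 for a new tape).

3

Tapes with room: tape 3 (168 GB), tape 4 (195 GB).
Tightest fit is tape 3 with 168 GB free.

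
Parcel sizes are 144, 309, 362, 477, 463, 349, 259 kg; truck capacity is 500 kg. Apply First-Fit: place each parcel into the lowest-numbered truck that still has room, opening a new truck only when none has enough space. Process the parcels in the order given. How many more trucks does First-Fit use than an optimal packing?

0

First-Fit: [144,309] [362] [477] [463] [349] [259] → 6 trucks.
6 parcels exceed 250 kg (half the capacity), and no two of those can share a truck, so at least 6 trucks are needed.
So 6 is already optimal.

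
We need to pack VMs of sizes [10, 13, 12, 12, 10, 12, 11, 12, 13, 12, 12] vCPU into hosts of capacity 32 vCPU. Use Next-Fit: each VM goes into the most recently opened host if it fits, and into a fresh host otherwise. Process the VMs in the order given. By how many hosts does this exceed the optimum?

1

Next-Fit: [10,13] [12,12] [10,12] [11,12] [13,12] [12] → 6 hosts.
Total size 129 vCPU; any packing needs at least ⌈129/32⌉ = 5 hosts.
An optimal packing achieves that bound: [13,13] [12,12] [12,12] [12,12] [11,10,10] → 5 hosts.
Excess: 6 − 5 = 1.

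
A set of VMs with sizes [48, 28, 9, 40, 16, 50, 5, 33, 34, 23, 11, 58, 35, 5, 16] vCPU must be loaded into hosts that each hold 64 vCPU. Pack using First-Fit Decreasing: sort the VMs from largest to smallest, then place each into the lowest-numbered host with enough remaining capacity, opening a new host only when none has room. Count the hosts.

Sorted descending: 58, 50, 48, 40, 35, 34, 33, 28, 23, 16, 16, 11, 9, 5, 5.
Put 58 vCPU in host 1; 6 vCPU remain.
Put 50 vCPU in host 2; 14 vCPU remain.
Put 48 vCPU in host 3; 16 vCPU remain.
Put 40 vCPU in host 4; 24 vCPU remain.
Put 35 vCPU in host 5; 29 vCPU remain.
Put 34 vCPU in host 6; 30 vCPU remain.
Put 33 vCPU in host 7; 31 vCPU remain.
Put 28 vCPU in host 5; 1 vCPU remain.
Put 23 vCPU in host 4; 1 vCPU remain.
Put 16 vCPU in host 3; 0 vCPU remain.
Put 16 vCPU in host 6; 14 vCPU remain.
Put 11 vCPU in host 2; 3 vCPU remain.
Put 9 vCPU in host 6; 5 vCPU remain.
Put 5 vCPU in host 1; 1 vCPU remain.
Put 5 vCPU in host 6; 0 vCPU remain.
Final hosts: [58,5] [50,11] [48,16] [40,23] [35,28] [34,16,9,5] [33].

7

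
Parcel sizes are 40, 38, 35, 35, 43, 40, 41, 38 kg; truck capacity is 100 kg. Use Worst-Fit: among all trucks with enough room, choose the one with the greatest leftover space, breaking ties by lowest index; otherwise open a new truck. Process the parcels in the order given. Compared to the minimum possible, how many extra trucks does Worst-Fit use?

0

Worst-Fit: [40,38] [35,35] [43,40] [41,38] → 4 trucks.
Total size 310 kg; any packing needs at least ⌈310/100⌉ = 4 trucks.
So 4 is already optimal.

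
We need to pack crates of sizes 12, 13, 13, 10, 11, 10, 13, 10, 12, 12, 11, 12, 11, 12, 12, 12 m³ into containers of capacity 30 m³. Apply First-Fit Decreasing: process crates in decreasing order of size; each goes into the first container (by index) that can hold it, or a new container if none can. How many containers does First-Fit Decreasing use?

8

Sorted descending: 13, 13, 13, 12, 12, 12, 12, 12, 12, 12, 11, 11, 11, 10, 10, 10.
Put 13 m³ in container 1; 17 m³ remain.
Put 13 m³ in container 1; 4 m³ remain.
Put 13 m³ in container 2; 17 m³ remain.
Put 12 m³ in container 2; 5 m³ remain.
Put 12 m³ in container 3; 18 m³ remain.
Put 12 m³ in container 3; 6 m³ remain.
Put 12 m³ in container 4; 18 m³ remain.
Put 12 m³ in container 4; 6 m³ remain.
Put 12 m³ in container 5; 18 m³ remain.
Put 12 m³ in container 5; 6 m³ remain.
Put 11 m³ in container 6; 19 m³ remain.
Put 11 m³ in container 6; 8 m³ remain.
Put 11 m³ in container 7; 19 m³ remain.
Put 10 m³ in container 7; 9 m³ remain.
Put 10 m³ in container 8; 20 m³ remain.
Put 10 m³ in container 8; 10 m³ remain.
Final containers: [13,13] [13,12] [12,12] [12,12] [12,12] [11,11] [11,10] [10,10].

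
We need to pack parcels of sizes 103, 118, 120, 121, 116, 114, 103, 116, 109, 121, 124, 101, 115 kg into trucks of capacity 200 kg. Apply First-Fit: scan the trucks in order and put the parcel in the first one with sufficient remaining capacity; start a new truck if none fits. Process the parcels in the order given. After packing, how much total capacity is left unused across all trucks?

1119

103 kg → truck 1 (remaining 97 kg)
118 kg → truck 2 (remaining 82 kg)
120 kg → truck 3 (remaining 80 kg)
121 kg → truck 4 (remaining 79 kg)
116 kg → truck 5 (remaining 84 kg)
114 kg → truck 6 (remaining 86 kg)
103 kg → truck 7 (remaining 97 kg)
116 kg → truck 8 (remaining 84 kg)
109 kg → truck 9 (remaining 91 kg)
121 kg → truck 10 (remaining 79 kg)
124 kg → truck 11 (remaining 76 kg)
101 kg → truck 12 (remaining 99 kg)
115 kg → truck 13 (remaining 85 kg)
13 trucks × 200 kg = 2600 kg; used 1481 kg; unused 1119 kg.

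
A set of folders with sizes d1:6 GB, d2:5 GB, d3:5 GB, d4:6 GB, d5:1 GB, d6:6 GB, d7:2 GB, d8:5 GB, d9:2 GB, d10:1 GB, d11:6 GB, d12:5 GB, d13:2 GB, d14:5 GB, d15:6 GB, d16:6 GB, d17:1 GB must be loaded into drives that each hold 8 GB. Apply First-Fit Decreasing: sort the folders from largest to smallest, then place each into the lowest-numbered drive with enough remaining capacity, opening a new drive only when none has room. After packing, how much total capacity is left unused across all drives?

18

Sorted descending: 6, 6, 6, 6, 6, 6, 5, 5, 5, 5, 5, 2, 2, 2, 1, 1, 1.
drive 1: place 6 GB, 2 GB left
drive 2: place 6 GB, 2 GB left
drive 3: place 6 GB, 2 GB left
drive 4: place 6 GB, 2 GB left
drive 5: place 6 GB, 2 GB left
drive 6: place 6 GB, 2 GB left
drive 7: place 5 GB, 3 GB left
drive 8: place 5 GB, 3 GB left
drive 9: place 5 GB, 3 GB left
drive 10: place 5 GB, 3 GB left
drive 11: place 5 GB, 3 GB left
drive 1: place 2 GB, 0 GB left
drive 2: place 2 GB, 0 GB left
drive 3: place 2 GB, 0 GB left
drive 4: place 1 GB, 1 GB left
drive 4: place 1 GB, 0 GB left
drive 5: place 1 GB, 1 GB left
11 drives × 8 GB = 88 GB; used 70 GB; unused 18 GB.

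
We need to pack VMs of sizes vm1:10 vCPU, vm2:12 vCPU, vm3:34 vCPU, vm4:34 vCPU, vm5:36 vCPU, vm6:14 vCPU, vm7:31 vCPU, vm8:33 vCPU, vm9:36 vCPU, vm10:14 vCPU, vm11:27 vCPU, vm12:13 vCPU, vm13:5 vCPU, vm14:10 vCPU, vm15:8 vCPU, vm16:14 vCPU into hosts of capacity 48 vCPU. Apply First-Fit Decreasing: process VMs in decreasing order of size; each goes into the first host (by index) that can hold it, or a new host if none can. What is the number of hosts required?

8 hosts

Sorted descending: 36, 36, 34, 34, 33, 31, 27, 14, 14, 14, 13, 12, 10, 10, 8, 5.
Put 36 vCPU in host 1; 12 vCPU remain.
Put 36 vCPU in host 2; 12 vCPU remain.
Put 34 vCPU in host 3; 14 vCPU remain.
Put 34 vCPU in host 4; 14 vCPU remain.
Put 33 vCPU in host 5; 15 vCPU remain.
Put 31 vCPU in host 6; 17 vCPU remain.
Put 27 vCPU in host 7; 21 vCPU remain.
Put 14 vCPU in host 3; 0 vCPU remain.
Put 14 vCPU in host 4; 0 vCPU remain.
Put 14 vCPU in host 5; 1 vCPU remain.
Put 13 vCPU in host 6; 4 vCPU remain.
Put 12 vCPU in host 1; 0 vCPU remain.
Put 10 vCPU in host 2; 2 vCPU remain.
Put 10 vCPU in host 7; 11 vCPU remain.
Put 8 vCPU in host 7; 3 vCPU remain.
Put 5 vCPU in host 8; 43 vCPU remain.
Final hosts: [36,12] [36,10] [34,14] [34,14] [33,14] [31,13] [27,10,8] [5].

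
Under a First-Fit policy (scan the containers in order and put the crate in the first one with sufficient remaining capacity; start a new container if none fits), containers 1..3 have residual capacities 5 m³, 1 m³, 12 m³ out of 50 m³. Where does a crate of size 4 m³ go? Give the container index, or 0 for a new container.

1

Containers with room: container 1 (5 m³), container 3 (12 m³).
The first with room is container 1.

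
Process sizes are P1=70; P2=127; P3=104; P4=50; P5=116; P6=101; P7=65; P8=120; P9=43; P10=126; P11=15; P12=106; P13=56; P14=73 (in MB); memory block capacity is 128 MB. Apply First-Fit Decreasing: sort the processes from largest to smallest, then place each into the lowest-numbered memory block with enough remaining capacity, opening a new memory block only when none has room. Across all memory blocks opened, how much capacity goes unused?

Sorted descending: 127, 126, 120, 116, 106, 104, 101, 73, 70, 65, 56, 50, 43, 15.
127 MB → memory block 1 (remaining 1 MB)
126 MB → memory block 2 (remaining 2 MB)
120 MB → memory block 3 (remaining 8 MB)
116 MB → memory block 4 (remaining 12 MB)
106 MB → memory block 5 (remaining 22 MB)
104 MB → memory block 6 (remaining 24 MB)
101 MB → memory block 7 (remaining 27 MB)
73 MB → memory block 8 (remaining 55 MB)
70 MB → memory block 9 (remaining 58 MB)
65 MB → memory block 10 (remaining 63 MB)
56 MB → memory block 9 (remaining 2 MB)
50 MB → memory block 8 (remaining 5 MB)
43 MB → memory block 10 (remaining 20 MB)
15 MB → memory block 5 (remaining 7 MB)
10 memory blocks × 128 MB = 1280 MB; used 1172 MB; unused 108 MB.

108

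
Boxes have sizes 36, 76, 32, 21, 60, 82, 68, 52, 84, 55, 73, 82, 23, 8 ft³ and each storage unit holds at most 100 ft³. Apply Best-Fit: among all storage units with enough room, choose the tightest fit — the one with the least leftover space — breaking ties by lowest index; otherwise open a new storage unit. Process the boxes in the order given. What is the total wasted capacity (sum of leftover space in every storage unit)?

36 ft³ → storage unit 1 (remaining 64 ft³)
76 ft³ → storage unit 2 (remaining 24 ft³)
32 ft³ → storage unit 1 (remaining 32 ft³)
21 ft³ → storage unit 2 (remaining 3 ft³)
60 ft³ → storage unit 3 (remaining 40 ft³)
82 ft³ → storage unit 4 (remaining 18 ft³)
68 ft³ → storage unit 5 (remaining 32 ft³)
52 ft³ → storage unit 6 (remaining 48 ft³)
84 ft³ → storage unit 7 (remaining 16 ft³)
55 ft³ → storage unit 8 (remaining 45 ft³)
73 ft³ → storage unit 9 (remaining 27 ft³)
82 ft³ → storage unit 10 (remaining 18 ft³)
23 ft³ → storage unit 9 (remaining 4 ft³)
8 ft³ → storage unit 7 (remaining 8 ft³)
10 storage units × 100 ft³ = 1000 ft³; used 752 ft³; unused 248 ft³.

248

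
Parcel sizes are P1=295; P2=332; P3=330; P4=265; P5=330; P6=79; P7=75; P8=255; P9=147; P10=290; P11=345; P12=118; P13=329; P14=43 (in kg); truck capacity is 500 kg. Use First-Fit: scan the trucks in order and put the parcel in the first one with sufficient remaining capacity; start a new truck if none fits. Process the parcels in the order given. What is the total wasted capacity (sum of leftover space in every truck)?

Put P1 (295 kg) in truck 1; 205 kg remain.
Put P2 (332 kg) in truck 2; 168 kg remain.
Put P3 (330 kg) in truck 3; 170 kg remain.
Put P4 (265 kg) in truck 4; 235 kg remain.
Put P5 (330 kg) in truck 5; 170 kg remain.
Put P6 (79 kg) in truck 1; 126 kg remain.
Put P7 (75 kg) in truck 1; 51 kg remain.
Put P8 (255 kg) in truck 6; 245 kg remain.
Put P9 (147 kg) in truck 2; 21 kg remain.
Put P10 (290 kg) in truck 7; 210 kg remain.
Put P11 (345 kg) in truck 8; 155 kg remain.
Put P12 (118 kg) in truck 3; 52 kg remain.
Put P13 (329 kg) in truck 9; 171 kg remain.
Put P14 (43 kg) in truck 1; 8 kg remain.
9 trucks × 500 kg = 4500 kg; used 3233 kg; unused 1267 kg.

1267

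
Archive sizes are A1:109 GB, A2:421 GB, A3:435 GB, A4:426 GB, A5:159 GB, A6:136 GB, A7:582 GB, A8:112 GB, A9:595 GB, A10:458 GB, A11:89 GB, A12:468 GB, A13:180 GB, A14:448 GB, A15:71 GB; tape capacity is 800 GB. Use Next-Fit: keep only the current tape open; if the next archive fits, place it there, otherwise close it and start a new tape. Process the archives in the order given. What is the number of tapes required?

8

tape 1: place A1 (109 GB), 691 GB left
tape 1: place A2 (421 GB), 270 GB left
tape 2: place A3 (435 GB), 365 GB left
tape 3: place A4 (426 GB), 374 GB left
tape 3: place A5 (159 GB), 215 GB left
tape 3: place A6 (136 GB), 79 GB left
tape 4: place A7 (582 GB), 218 GB left
tape 4: place A8 (112 GB), 106 GB left
tape 5: place A9 (595 GB), 205 GB left
tape 6: place A10 (458 GB), 342 GB left
tape 6: place A11 (89 GB), 253 GB left
tape 7: place A12 (468 GB), 332 GB left
tape 7: place A13 (180 GB), 152 GB left
tape 8: place A14 (448 GB), 352 GB left
tape 8: place A15 (71 GB), 281 GB left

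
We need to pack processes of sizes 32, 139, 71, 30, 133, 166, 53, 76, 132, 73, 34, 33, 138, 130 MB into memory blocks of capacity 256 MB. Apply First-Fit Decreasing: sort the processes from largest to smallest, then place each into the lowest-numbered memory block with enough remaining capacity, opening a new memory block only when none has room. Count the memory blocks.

Sorted descending: 166, 139, 138, 133, 132, 130, 76, 73, 71, 53, 34, 33, 32, 30.
memory block 1: place 166 MB, 90 MB left
memory block 2: place 139 MB, 117 MB left
memory block 3: place 138 MB, 118 MB left
memory block 4: place 133 MB, 123 MB left
memory block 5: place 132 MB, 124 MB left
memory block 6: place 130 MB, 126 MB left
memory block 1: place 76 MB, 14 MB left
memory block 2: place 73 MB, 44 MB left
memory block 3: place 71 MB, 47 MB left
memory block 4: place 53 MB, 70 MB left
memory block 2: place 34 MB, 10 MB left
memory block 3: place 33 MB, 14 MB left
memory block 4: place 32 MB, 38 MB left
memory block 4: place 30 MB, 8 MB left

6 memory blocks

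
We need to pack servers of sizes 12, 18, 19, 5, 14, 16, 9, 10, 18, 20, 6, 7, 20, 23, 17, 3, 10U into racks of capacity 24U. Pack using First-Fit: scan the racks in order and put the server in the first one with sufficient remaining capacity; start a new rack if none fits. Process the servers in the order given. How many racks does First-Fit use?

11

Put 12U in rack 1; 12U remain.
Put 18U in rack 2; 6U remain.
Put 19U in rack 3; 5U remain.
Put 5U in rack 1; 7U remain.
Put 14U in rack 4; 10U remain.
Put 16U in rack 5; 8U remain.
Put 9U in rack 4; 1U remain.
Put 10U in rack 6; 14U remain.
Put 18U in rack 7; 6U remain.
Put 20U in rack 8; 4U remain.
Put 6U in rack 1; 1U remain.
Put 7U in rack 5; 1U remain.
Put 20U in rack 9; 4U remain.
Put 23U in rack 10; 1U remain.
Put 17U in rack 11; 7U remain.
Put 3U in rack 2; 3U remain.
Put 10U in rack 6; 4U remain.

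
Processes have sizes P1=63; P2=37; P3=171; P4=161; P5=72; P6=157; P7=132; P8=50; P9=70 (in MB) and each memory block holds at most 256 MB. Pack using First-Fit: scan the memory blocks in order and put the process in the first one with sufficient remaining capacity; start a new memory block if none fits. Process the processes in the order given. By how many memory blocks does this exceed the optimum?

First-Fit: [63,37,72,50] [171,70] [161] [157] [132] → 5 memory blocks.
Total size 913 MB; any packing needs at least ⌈913/256⌉ = 4 memory blocks.
An optimal packing achieves that bound: [171,72] [161,70] [157,63] [132,50,37] → 4 memory blocks.
Excess: 5 − 4 = 1.

1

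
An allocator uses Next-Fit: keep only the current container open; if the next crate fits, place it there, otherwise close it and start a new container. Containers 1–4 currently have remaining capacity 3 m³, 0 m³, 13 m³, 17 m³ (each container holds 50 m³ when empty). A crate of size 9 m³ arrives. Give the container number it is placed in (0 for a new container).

Next-Fit only looks at container 4, which has 17 m³ free.
9 m³ fits there.

4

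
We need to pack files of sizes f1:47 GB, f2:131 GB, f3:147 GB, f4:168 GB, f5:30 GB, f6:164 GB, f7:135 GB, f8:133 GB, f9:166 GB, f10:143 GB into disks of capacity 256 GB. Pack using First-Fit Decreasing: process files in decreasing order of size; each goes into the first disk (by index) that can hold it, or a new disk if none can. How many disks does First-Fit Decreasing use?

8

Sorted descending: 168, 166, 164, 147, 143, 135, 133, 131, 47, 30.
168 GB → disk 1 (remaining 88 GB)
166 GB → disk 2 (remaining 90 GB)
164 GB → disk 3 (remaining 92 GB)
147 GB → disk 4 (remaining 109 GB)
143 GB → disk 5 (remaining 113 GB)
135 GB → disk 6 (remaining 121 GB)
133 GB → disk 7 (remaining 123 GB)
131 GB → disk 8 (remaining 125 GB)
47 GB → disk 1 (remaining 41 GB)
30 GB → disk 1 (remaining 11 GB)
Final disks: [168,47,30] [166] [164] [147] [143] [135] [133] [131].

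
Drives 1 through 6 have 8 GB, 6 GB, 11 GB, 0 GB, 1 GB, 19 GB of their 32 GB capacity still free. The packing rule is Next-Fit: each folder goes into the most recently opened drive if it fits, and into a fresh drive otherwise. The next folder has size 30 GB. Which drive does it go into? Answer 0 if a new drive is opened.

Next-Fit only looks at drive 6, which has 19 GB free.
30 GB does not fit, so a new drive is opened.

0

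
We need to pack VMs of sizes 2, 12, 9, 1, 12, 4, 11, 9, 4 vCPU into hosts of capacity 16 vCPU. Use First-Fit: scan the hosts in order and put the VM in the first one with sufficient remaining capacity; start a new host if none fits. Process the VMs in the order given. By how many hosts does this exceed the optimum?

0

First-Fit: [2,12,1] [9,4] [12,4] [11] [9] → 5 hosts.
5 VMs exceed 8 vCPU (half the capacity), and no two of those can share a host, so at least 5 hosts are needed.
So 5 is already optimal.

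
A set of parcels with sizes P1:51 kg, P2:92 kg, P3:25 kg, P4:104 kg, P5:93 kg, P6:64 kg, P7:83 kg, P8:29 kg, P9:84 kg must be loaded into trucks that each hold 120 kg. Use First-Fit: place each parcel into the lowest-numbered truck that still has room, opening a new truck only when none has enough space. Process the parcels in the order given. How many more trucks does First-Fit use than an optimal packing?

First-Fit: [51,25,29] [92] [104] [93] [64] [83] [84] → 7 trucks.
Total size 625 kg; any packing needs at least ⌈625/120⌉ = 6 trucks.
An optimal packing achieves that bound: [104] [93,25] [92] [84,29] [83] [64,51] → 6 trucks.
Excess: 7 − 6 = 1.

1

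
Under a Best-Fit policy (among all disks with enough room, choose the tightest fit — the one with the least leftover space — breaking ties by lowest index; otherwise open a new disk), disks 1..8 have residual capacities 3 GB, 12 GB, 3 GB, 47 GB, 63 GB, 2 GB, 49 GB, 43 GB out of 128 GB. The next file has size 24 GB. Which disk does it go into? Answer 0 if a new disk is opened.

8

Disks with room: disk 4 (47 GB), disk 5 (63 GB), disk 7 (49 GB), disk 8 (43 GB).
Tightest fit is disk 8 with 43 GB free.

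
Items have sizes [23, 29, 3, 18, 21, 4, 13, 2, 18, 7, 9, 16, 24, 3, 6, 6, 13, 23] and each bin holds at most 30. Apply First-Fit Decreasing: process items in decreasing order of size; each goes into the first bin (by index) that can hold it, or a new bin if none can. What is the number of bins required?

9 bins

Sorted descending: 29, 24, 23, 23, 21, 18, 18, 16, 13, 13, 9, 7, 6, 6, 4, 3, 3, 2.
Put 29 in bin 1; 1 remain.
Put 24 in bin 2; 6 remain.
Put 23 in bin 3; 7 remain.
Put 23 in bin 4; 7 remain.
Put 21 in bin 5; 9 remain.
Put 18 in bin 6; 12 remain.
Put 18 in bin 7; 12 remain.
Put 16 in bin 8; 14 remain.
Put 13 in bin 8; 1 remain.
Put 13 in bin 9; 17 remain.
Put 9 in bin 5; 0 remain.
Put 7 in bin 3; 0 remain.
Put 6 in bin 2; 0 remain.
Put 6 in bin 4; 1 remain.
Put 4 in bin 6; 8 remain.
Put 3 in bin 6; 5 remain.
Put 3 in bin 6; 2 remain.
Put 2 in bin 6; 0 remain.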